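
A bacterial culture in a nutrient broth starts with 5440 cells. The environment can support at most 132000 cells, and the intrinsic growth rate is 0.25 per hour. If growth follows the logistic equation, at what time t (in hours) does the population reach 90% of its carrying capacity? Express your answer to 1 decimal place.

A = (K − N₀)/N₀ = (132000 − 5440)/5440 = 23.265.
Solve 132000/(1 + 23.265·e^(−0.25t)) = 118800: 1 + 23.265·e^(−0.25t) = 1.1111, so e^(−0.25t) = 0.00477595.
−0.25·t = ln(0.00477595) = -5.3442, so t = 5.3442/0.25 = 21.377.

21.4 hours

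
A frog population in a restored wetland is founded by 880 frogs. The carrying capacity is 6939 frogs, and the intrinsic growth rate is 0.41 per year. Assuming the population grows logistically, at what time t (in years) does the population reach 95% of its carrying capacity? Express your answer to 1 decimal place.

11.9 years

A = (K − N₀)/N₀ = (6939 − 880)/880 = 6.8852.
Solve 6939/(1 + 6.8852·e^(−0.41t)) = 6592.05: 1 + 6.8852·e^(−0.41t) = 1.0526, so e^(−0.41t) = 0.00764413.
−0.41·t = ln(0.00764413) = -4.8738, so t = 4.8738/0.41 = 11.887.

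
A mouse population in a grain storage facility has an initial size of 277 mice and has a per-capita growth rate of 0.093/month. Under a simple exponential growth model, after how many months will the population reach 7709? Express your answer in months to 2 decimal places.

Set N₀·e^(rt) = 7709: e^(0.093·t) = 7709/277 = 27.83.
0.093·t = ln(27.83) = 3.3261, so t = 3.3261/0.093 = 35.765.

35.76 months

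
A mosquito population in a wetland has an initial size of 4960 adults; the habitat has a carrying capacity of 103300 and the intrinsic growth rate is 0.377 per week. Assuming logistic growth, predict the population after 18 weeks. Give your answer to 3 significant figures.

101000 adults

A = (K − N₀)/N₀ = (103300 − 4960)/4960 = 19.827.
N(t) = K/(1 + A·e^(−rt)) = 103300/(1 + 19.827×e^(−0.377×18)).
e^(−6.786) = 0.0011295; denominator = 1 + 19.827×0.0011295 = 1.0224.
N = 103300/1.0224 = 101037.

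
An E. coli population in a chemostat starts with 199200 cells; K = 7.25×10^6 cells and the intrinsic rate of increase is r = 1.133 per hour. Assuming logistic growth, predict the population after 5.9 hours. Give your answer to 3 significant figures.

A = (K − N₀)/N₀ = (7.25×10^6 − 199200)/199200 = 35.396.
N(t) = K/(1 + A·e^(−rt)) = 7.25×10^6/(1 + 35.396×e^(−1.133×5.9)).
e^(−6.685) = 0.0012499; denominator = 1 + 35.396×0.0012499 = 1.0442.
N = 7.25×10^6/1.0442 = 6.942845×10^6.

6940000 cells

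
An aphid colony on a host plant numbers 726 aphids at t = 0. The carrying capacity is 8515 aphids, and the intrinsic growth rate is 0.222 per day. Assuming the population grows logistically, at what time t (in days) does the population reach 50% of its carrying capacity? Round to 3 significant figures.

10.7 days

A = (K − N₀)/N₀ = (8515 − 726)/726 = 10.729.
Solve 8515/(1 + 10.729·e^(−0.222t)) = 4257.5: 1 + 10.729·e^(−0.222t) = 2, so e^(−0.222t) = 0.0932084.
−0.222·t = ln(0.0932084) = -2.3729, so t = 2.3729/0.222 = 10.689.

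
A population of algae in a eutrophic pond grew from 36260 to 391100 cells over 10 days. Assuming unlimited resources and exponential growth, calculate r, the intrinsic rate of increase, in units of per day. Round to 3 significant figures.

0.238 per day

From N(t) = N₀·e^(rt): e^(r·10) = 391100/36260 = 10.786.
r·10 = ln(10.786) = 2.3782, so r = 2.3782/10 = 0.23782.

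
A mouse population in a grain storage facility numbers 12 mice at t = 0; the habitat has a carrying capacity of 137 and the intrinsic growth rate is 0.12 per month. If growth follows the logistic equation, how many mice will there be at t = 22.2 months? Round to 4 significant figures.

A = (K − N₀)/N₀ = (137 − 12)/12 = 10.417.
N(t) = K/(1 + A·e^(−rt)) = 137/(1 + 10.417×e^(−0.12×22.2)).
e^(−2.664) = 0.069669; denominator = 1 + 10.417×0.069669 = 1.7257.
N = 137/1.7257 = 79.3872.

79.39 mice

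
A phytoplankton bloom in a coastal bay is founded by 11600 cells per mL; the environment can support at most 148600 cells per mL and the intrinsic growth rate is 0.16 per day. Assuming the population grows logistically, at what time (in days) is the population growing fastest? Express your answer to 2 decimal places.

15.43 days

Logistic growth is fastest at N = K/2 = 74300.
A = (K − N₀)/N₀ = 11.81. Set K/(1 + A·e^(−rt)) = K/2 → A·e^(−rt) = 1.
e^(−0.16t) = 1/11.81 = 0.0846715, so t = ln(11.81)/0.16 = 2.469/0.16 = 15.431.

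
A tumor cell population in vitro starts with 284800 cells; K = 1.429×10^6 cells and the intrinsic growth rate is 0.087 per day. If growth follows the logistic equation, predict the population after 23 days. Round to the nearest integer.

A = (K − N₀)/N₀ = (1.429×10^6 − 284800)/284800 = 4.0176.
N(t) = K/(1 + A·e^(−rt)) = 1.429×10^6/(1 + 4.0176×e^(−0.087×23)).
e^(−2.001) = 0.1352; denominator = 1 + 4.0176×0.1352 = 1.5432.
N = 1.429×10^6/1.5432 = 926014.

926014 cells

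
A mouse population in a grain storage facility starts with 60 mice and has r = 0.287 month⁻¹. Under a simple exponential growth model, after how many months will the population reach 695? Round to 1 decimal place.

Set N₀·e^(rt) = 695: e^(0.287·t) = 695/60 = 11.583.
0.287·t = ln(11.583) = 2.4496, so t = 2.4496/0.287 = 8.5351.

8.5 months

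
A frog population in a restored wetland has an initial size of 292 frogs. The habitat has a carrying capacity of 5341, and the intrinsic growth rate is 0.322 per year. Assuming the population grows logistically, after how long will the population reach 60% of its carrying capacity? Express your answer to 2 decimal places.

10.11 years

A = (K − N₀)/N₀ = (5341 − 292)/292 = 17.291.
Solve 5341/(1 + 17.291·e^(−0.322t)) = 3204.6: 1 + 17.291·e^(−0.322t) = 1.6667, so e^(−0.322t) = 0.0385555.
−0.322·t = ln(0.0385555) = -3.2557, so t = 3.2557/0.322 = 10.111.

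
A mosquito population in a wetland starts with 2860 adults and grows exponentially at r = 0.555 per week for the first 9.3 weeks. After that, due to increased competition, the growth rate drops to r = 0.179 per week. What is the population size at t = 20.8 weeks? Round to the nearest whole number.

3908159 adults

Phase 1: N(9.3) = 2860·e^(0.555×9.3) = 2860·e^5.162 = 498858.
Phase 2 runs for 20.8 − 9.3 = 11.5 weeks at r = 0.179.
N(20.8) = 498858·e^(0.179×11.5) = 498858·e^2.058 = 3.908159×10^6.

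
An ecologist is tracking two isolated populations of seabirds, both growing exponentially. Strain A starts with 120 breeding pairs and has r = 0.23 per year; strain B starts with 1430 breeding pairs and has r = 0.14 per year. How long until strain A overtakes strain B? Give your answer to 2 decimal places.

Set 120·e^(0.23t) = 1430·e^(0.14t).
e^((0.23 − 0.14)t) = 1430/120 → e^(0.09·t) = 11.917.
0.09·t = ln(11.917) = 2.4779, so t = 2.4779/0.09 = 27.533.

27.53 years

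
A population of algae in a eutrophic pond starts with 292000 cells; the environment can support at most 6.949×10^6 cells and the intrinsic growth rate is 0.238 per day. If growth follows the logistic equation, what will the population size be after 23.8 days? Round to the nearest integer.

6439950 cells

A = (K − N₀)/N₀ = (6.949×10^6 − 292000)/292000 = 22.798.
N(t) = K/(1 + A·e^(−rt)) = 6.949×10^6/(1 + 22.798×e^(−0.238×23.8)).
e^(−5.664) = 0.0034672; denominator = 1 + 22.798×0.0034672 = 1.079.
N = 6.949×10^6/1.079 = 6.43995×10^6.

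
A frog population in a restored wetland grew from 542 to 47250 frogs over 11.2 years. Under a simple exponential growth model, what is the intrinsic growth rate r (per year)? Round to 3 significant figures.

0.399 per year

From N(t) = N₀·e^(rt): e^(r·11.2) = 47250/542 = 87.177.
r·11.2 = ln(87.177) = 4.4679, so r = 4.4679/11.2 = 0.39892.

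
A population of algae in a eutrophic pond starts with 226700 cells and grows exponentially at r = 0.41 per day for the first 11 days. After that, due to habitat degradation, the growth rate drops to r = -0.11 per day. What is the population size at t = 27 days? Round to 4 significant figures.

3546000 cells

Phase 1: N(11) = 226700·e^(0.41×11) = 226700·e^4.51 = 2.061198×10^7.
Phase 2 runs for 27 − 11 = 16 days at r = -0.11.
N(27) = 2.061198×10^7·e^(-0.11×16) = 2.061198×10^7·e^-1.76 = 3.546185×10^6.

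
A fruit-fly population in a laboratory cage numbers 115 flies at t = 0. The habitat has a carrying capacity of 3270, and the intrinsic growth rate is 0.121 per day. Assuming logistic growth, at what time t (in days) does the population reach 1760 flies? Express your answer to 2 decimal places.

A = (K − N₀)/N₀ = (3270 − 115)/115 = 27.435.
Solve 3270/(1 + 27.435·e^(−0.121t)) = 1760: 1 + 27.435·e^(−0.121t) = 1.858, so e^(−0.121t) = 0.0312725.
−0.121·t = ln(0.0312725) = -3.465, so t = 3.465/0.121 = 28.636.

28.64 days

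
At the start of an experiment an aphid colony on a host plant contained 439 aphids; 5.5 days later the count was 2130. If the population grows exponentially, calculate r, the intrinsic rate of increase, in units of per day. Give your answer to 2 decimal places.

From N(t) = N₀·e^(rt): e^(r·5.5) = 2130/439 = 4.8519.
r·5.5 = ln(4.8519) = 1.5794, so r = 1.5794/5.5 = 0.28716.

0.29 per day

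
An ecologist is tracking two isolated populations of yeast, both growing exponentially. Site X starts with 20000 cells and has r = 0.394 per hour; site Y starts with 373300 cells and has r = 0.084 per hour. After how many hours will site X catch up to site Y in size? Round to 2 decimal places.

9.44 hours

Set 20000·e^(0.394t) = 373300·e^(0.084t).
e^((0.394 − 0.084)t) = 373300/20000 → e^(0.31·t) = 18.665.
0.31·t = ln(18.665) = 2.9267, so t = 2.9267/0.31 = 9.4408.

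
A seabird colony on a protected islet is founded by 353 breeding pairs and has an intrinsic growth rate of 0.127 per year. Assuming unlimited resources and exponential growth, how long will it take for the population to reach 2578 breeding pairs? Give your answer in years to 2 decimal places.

15.66 years

Set N₀·e^(rt) = 2578: e^(0.127·t) = 2578/353 = 7.3031.
0.127·t = ln(7.3031) = 1.9883, so t = 1.9883/0.127 = 15.656.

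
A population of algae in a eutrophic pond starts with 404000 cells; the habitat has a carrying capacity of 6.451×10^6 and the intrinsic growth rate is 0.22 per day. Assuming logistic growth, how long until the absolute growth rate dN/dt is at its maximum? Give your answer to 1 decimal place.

Logistic growth is fastest at N = K/2 = 3.2255×10^6.
A = (K − N₀)/N₀ = 14.968. Set K/(1 + A·e^(−rt)) = K/2 → A·e^(−rt) = 1.
e^(−0.22t) = 1/14.968 = 0.06681, so t = ln(14.968)/0.22 = 2.7059/0.22 = 12.3.

12.3 days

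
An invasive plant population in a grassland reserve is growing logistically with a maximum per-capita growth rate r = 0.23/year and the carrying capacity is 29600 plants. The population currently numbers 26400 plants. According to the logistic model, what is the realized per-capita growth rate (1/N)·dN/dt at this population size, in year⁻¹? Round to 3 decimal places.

0.025 per year

(1/N)·dN/dt = r(1 − N/K) = 0.23 × (1 − 26400/29600).
= 0.23 × 0.10811 = 0.024865.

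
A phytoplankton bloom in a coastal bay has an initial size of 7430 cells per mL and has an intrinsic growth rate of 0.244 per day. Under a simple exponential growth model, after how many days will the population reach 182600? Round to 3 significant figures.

13.1 days

Set N₀·e^(rt) = 182600: e^(0.244·t) = 182600/7430 = 24.576.
0.244·t = ln(24.576) = 3.2018, so t = 3.2018/0.244 = 13.122.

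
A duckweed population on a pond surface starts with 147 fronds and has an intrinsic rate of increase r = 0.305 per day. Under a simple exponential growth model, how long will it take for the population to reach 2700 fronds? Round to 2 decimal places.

9.54 days

Set N₀·e^(rt) = 2700: e^(0.305·t) = 2700/147 = 18.367.
0.305·t = ln(18.367) = 2.9106, so t = 2.9106/0.305 = 9.5429.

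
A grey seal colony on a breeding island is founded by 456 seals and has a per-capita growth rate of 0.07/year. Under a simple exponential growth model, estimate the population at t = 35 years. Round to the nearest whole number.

N(t) = N₀·e^(rt) = 456 × e^(0.07×35) = 456 × e^2.45.
e^2.45 ≈ 11.588, so N ≈ 456 × 11.588 = 5284.29.

5284 seals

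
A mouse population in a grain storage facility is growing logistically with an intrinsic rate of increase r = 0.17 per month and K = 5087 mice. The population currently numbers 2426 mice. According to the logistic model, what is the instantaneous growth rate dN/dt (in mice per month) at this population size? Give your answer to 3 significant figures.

dN/dt = rN(1 − N/K) = 0.17 × 2426 × (1 − 2426/5087).
1 − 2426/5087 = 0.5231; dN/dt = 0.17 × 2426 × 0.5231 = 215.74.

216 mice per month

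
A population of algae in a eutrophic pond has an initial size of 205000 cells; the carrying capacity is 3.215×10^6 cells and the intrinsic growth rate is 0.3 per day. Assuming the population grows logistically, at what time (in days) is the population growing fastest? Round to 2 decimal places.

Logistic growth is fastest at N = K/2 = 1.6075×10^6.
A = (K − N₀)/N₀ = 14.683. Set K/(1 + A·e^(−rt)) = K/2 → A·e^(−rt) = 1.
e^(−0.3t) = 1/14.683 = 0.0681063, so t = ln(14.683)/0.3 = 2.6867/0.3 = 8.9556.

8.96 days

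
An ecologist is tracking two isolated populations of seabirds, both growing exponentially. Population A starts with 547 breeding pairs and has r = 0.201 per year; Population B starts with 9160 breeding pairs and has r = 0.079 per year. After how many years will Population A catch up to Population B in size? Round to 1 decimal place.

23.1 years

Set 547·e^(0.201t) = 9160·e^(0.079t).
e^((0.201 − 0.079)t) = 9160/547 → e^(0.122·t) = 16.746.
0.122·t = ln(16.746) = 2.8182, so t = 2.8182/0.122 = 23.1.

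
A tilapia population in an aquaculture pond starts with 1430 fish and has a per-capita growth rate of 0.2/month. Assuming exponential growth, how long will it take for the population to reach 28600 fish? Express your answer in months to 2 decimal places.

Set N₀·e^(rt) = 28600: e^(0.2·t) = 28600/1430 = 20.
0.2·t = ln(20) = 2.9957, so t = 2.9957/0.2 = 14.979.

14.98 months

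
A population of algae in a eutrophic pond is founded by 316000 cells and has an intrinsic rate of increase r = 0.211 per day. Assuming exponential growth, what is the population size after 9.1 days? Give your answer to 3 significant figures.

N(t) = N₀·e^(rt) = 316000 × e^(0.211×9.1) = 316000 × e^1.92.
e^1.92 ≈ 6.8216, so N ≈ 316000 × 6.8216 = 2.155638×10^6.

2160000 cells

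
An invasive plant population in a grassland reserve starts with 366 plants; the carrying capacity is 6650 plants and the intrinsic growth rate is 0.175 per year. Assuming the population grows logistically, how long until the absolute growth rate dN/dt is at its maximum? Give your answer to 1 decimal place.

16.2 years

Logistic growth is fastest at N = K/2 = 3325.
A = (K − N₀)/N₀ = 17.169. Set K/(1 + A·e^(−rt)) = K/2 → A·e^(−rt) = 1.
e^(−0.175t) = 1/17.169 = 0.0582432, so t = ln(17.169)/0.175 = 2.8431/0.175 = 16.246.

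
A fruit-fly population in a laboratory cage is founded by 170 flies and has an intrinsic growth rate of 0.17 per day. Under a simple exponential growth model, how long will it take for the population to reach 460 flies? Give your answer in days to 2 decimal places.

5.86 days

Set N₀·e^(rt) = 460: e^(0.17·t) = 460/170 = 2.7059.
0.17·t = ln(2.7059) = 0.99543, so t = 0.99543/0.17 = 5.8555.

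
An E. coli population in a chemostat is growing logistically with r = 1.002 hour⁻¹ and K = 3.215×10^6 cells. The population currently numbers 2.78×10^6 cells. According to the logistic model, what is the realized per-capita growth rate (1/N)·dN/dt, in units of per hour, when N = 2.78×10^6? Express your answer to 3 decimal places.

0.136 per hour

(1/N)·dN/dt = r(1 − N/K) = 1.002 × (1 − 2.78×10^6/3.215×10^6).
= 1.002 × 0.1353 = 0.13557.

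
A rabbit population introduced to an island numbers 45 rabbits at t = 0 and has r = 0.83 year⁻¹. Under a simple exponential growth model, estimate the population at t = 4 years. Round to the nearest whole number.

N(t) = N₀·e^(rt) = 45 × e^(0.83×4) = 45 × e^3.32.
e^3.32 ≈ 27.66, so N ≈ 45 × 27.66 = 1244.72.

1245 rabbits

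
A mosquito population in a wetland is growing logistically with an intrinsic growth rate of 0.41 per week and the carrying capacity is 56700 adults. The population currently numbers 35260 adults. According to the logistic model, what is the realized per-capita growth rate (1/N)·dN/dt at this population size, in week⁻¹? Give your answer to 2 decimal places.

0.16 per week

(1/N)·dN/dt = r(1 − N/K) = 0.41 × (1 − 35260/56700).
= 0.41 × 0.37813 = 0.15503.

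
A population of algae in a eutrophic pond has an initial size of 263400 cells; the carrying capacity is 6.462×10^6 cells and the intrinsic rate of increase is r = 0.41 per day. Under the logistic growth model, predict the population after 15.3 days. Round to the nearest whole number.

A = (K − N₀)/N₀ = (6.462×10^6 − 263400)/263400 = 23.533.
N(t) = K/(1 + A·e^(−rt)) = 6.462×10^6/(1 + 23.533×e^(−0.41×15.3)).
e^(−6.273) = 0.0018866; denominator = 1 + 23.533×0.0018866 = 1.0444.
N = 6.462×10^6/1.0444 = 6.187305×10^6.

6187305 cells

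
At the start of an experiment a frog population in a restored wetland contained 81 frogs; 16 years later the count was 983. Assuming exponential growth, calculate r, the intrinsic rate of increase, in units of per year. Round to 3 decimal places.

From N(t) = N₀·e^(rt): e^(r·16) = 983/81 = 12.136.
r·16 = ln(12.136) = 2.4962, so r = 2.4962/16 = 0.15601.

0.156 per year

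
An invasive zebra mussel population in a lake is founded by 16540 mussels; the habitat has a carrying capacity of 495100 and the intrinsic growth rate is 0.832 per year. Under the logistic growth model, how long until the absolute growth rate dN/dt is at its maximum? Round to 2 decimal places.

Logistic growth is fastest at N = K/2 = 247550.
A = (K − N₀)/N₀ = 28.933. Set K/(1 + A·e^(−rt)) = K/2 → A·e^(−rt) = 1.
e^(−0.832t) = 1/28.933 = 0.034562, so t = ln(28.933)/0.832 = 3.365/0.832 = 4.0445.

4.04 years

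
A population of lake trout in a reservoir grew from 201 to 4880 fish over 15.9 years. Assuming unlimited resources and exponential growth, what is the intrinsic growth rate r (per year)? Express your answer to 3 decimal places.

From N(t) = N₀·e^(rt): e^(r·15.9) = 4880/201 = 24.279.
r·15.9 = ln(24.279) = 3.1896, so r = 3.1896/15.9 = 0.2006.

0.201 per year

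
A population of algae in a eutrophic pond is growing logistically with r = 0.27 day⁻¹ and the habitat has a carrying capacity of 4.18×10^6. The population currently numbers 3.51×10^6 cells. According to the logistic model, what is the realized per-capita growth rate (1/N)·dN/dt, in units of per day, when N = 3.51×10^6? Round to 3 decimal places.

(1/N)·dN/dt = r(1 − N/K) = 0.27 × (1 − 3.51×10^6/4.18×10^6).
= 0.27 × 0.16029 = 0.043278.

0.043 per day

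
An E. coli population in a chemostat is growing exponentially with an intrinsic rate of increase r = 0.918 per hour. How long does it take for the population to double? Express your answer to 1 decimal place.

Doubling time t_d = ln(2)/r = 0.6931/0.918 = 0.75506.

0.8 hours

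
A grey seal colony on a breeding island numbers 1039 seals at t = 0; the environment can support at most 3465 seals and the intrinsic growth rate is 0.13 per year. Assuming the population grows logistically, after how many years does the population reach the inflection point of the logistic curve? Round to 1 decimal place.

Logistic growth is fastest at N = K/2 = 1732.5.
A = (K − N₀)/N₀ = 2.3349. Set K/(1 + A·e^(−rt)) = K/2 → A·e^(−rt) = 1.
e^(−0.13t) = 1/2.3349 = 0.428277, so t = ln(2.3349)/0.13 = 0.84799/0.13 = 6.523.

6.5 years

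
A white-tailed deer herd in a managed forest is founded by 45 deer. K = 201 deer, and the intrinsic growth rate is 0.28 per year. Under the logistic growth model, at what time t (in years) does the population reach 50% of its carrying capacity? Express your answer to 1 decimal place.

A = (K − N₀)/N₀ = (201 − 45)/45 = 3.4667.
Solve 201/(1 + 3.4667·e^(−0.28t)) = 100.5: 1 + 3.4667·e^(−0.28t) = 2, so e^(−0.28t) = 0.288462.
−0.28·t = ln(0.288462) = -1.2432, so t = 1.2432/0.28 = 4.44.

4.4 years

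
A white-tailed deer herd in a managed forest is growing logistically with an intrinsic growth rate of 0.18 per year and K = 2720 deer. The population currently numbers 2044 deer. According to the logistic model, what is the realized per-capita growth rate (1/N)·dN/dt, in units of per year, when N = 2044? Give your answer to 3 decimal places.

(1/N)·dN/dt = r(1 − N/K) = 0.18 × (1 − 2044/2720).
= 0.18 × 0.24853 = 0.044735.

0.045 per year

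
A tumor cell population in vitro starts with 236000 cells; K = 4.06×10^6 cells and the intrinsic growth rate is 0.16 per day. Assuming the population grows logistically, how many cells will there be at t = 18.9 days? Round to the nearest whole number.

2271216 cells

A = (K − N₀)/N₀ = (4.06×10^6 − 236000)/236000 = 16.203.
N(t) = K/(1 + A·e^(−rt)) = 4.06×10^6/(1 + 16.203×e^(−0.16×18.9)).
e^(−3.024) = 0.048606; denominator = 1 + 16.203×0.048606 = 1.7876.
N = 4.06×10^6/1.7876 = 2.271216×10^6.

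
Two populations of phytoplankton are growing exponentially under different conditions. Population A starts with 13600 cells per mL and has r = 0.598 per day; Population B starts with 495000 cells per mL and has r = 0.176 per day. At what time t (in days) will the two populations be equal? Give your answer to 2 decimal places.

8.52 days

Set 13600·e^(0.598t) = 495000·e^(0.176t).
e^((0.598 − 0.176)t) = 495000/13600 → e^(0.422·t) = 36.397.
0.422·t = ln(36.397) = 3.5945, so t = 3.5945/0.422 = 8.5177.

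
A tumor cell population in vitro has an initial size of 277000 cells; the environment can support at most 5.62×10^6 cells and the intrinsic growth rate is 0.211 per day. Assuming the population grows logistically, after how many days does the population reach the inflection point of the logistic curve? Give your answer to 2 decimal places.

Logistic growth is fastest at N = K/2 = 2.81×10^6.
A = (K − N₀)/N₀ = 19.289. Set K/(1 + A·e^(−rt)) = K/2 → A·e^(−rt) = 1.
e^(−0.211t) = 1/19.289 = 0.0518435, so t = ln(19.289)/0.211 = 2.9595/0.211 = 14.026.

14.03 days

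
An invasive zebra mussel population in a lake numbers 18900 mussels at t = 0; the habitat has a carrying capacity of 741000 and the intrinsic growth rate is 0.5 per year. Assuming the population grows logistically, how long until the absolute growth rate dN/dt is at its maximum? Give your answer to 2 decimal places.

Logistic growth is fastest at N = K/2 = 370500.
A = (K − N₀)/N₀ = 38.206. Set K/(1 + A·e^(−rt)) = K/2 → A·e^(−rt) = 1.
e^(−0.5t) = 1/38.206 = 0.0261737, so t = ln(38.206)/0.5 = 3.643/0.5 = 7.286.

7.29 years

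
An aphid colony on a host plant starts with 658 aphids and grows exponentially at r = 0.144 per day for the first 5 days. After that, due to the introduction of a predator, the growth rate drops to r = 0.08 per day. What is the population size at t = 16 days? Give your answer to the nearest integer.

3259 aphids

Phase 1: N(5) = 658·e^(0.144×5) = 658·e^0.72 = 1351.82.
Phase 2 runs for 16 − 5 = 11 days at r = 0.08.
N(16) = 1351.82·e^(0.08×11) = 1351.82·e^0.88 = 3259.1.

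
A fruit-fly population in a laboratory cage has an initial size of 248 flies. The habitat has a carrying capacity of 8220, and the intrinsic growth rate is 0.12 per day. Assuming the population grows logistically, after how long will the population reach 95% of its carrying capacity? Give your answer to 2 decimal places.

A = (K − N₀)/N₀ = (8220 − 248)/248 = 32.145.
Solve 8220/(1 + 32.145·e^(−0.12t)) = 7809: 1 + 32.145·e^(−0.12t) = 1.0526, so e^(−0.12t) = 0.00163731.
−0.12·t = ln(0.00163731) = -6.4147, so t = 6.4147/0.12 = 53.456.

53.46 days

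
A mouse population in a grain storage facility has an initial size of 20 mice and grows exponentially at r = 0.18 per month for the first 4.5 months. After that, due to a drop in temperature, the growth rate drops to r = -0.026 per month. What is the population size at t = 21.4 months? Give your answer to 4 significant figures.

28.97 mice

Phase 1: N(4.5) = 20·e^(0.18×4.5) = 20·e^0.81 = 44.9582.
Phase 2 runs for 21.4 − 4.5 = 16.9 months at r = -0.026.
N(21.4) = 44.9582·e^(-0.026×16.9) = 44.9582·e^-0.4394 = 28.9721.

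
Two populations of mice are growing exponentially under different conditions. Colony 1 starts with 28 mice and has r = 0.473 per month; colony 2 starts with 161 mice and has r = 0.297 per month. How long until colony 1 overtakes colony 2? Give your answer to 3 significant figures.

Set 28·e^(0.473t) = 161·e^(0.297t).
e^((0.473 − 0.297)t) = 161/28 → e^(0.176·t) = 5.75.
0.176·t = ln(5.75) = 1.7492, so t = 1.7492/0.176 = 9.9386.

9.94 months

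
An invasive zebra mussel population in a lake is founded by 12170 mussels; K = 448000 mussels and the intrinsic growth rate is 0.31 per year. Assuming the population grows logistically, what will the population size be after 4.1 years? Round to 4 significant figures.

40550 mussels

A = (K − N₀)/N₀ = (448000 − 12170)/12170 = 35.812.
N(t) = K/(1 + A·e^(−rt)) = 448000/(1 + 35.812×e^(−0.31×4.1)).
e^(−1.271) = 0.28055; denominator = 1 + 35.812×0.28055 = 11.047.
N = 448000/11.047 = 40553.8.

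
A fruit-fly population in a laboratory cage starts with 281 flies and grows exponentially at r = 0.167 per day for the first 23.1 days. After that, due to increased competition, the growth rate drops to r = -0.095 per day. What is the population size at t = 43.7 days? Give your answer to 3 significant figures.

1880 flies

Phase 1: N(23.1) = 281·e^(0.167×23.1) = 281·e^3.858 = 13307.1.
Phase 2 runs for 43.7 − 23.1 = 20.6 days at r = -0.095.
N(43.7) = 13307.1·e^(-0.095×20.6) = 13307.1·e^-1.957 = 1880.05.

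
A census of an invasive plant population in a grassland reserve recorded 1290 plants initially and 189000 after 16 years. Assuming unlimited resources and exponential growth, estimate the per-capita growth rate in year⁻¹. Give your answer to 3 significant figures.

0.312 per year

From N(t) = N₀·e^(rt): e^(r·16) = 189000/1290 = 146.51.
r·16 = ln(146.51) = 4.9871, so r = 4.9871/16 = 0.31169.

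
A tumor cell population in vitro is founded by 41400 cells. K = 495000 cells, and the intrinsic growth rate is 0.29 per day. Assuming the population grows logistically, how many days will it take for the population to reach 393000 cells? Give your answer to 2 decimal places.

12.91 days

A = (K − N₀)/N₀ = (495000 − 41400)/41400 = 10.957.
Solve 495000/(1 + 10.957·e^(−0.29t)) = 393000: 1 + 10.957·e^(−0.29t) = 1.2595, so e^(−0.29t) = 0.0236884.
−0.29·t = ln(0.0236884) = -3.7428, so t = 3.7428/0.29 = 12.906.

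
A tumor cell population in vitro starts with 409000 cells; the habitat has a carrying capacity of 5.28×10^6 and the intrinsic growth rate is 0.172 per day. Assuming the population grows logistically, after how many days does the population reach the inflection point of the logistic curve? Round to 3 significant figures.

Logistic growth is fastest at N = K/2 = 2.64×10^6.
A = (K − N₀)/N₀ = 11.91. Set K/(1 + A·e^(−rt)) = K/2 → A·e^(−rt) = 1.
e^(−0.172t) = 1/11.91 = 0.0839663, so t = ln(11.91)/0.172 = 2.4773/0.172 = 14.403.

14.4 days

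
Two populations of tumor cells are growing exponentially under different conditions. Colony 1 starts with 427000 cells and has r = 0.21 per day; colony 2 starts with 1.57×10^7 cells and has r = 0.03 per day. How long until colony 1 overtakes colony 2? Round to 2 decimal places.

Set 427000·e^(0.21t) = 1.57×10^7·e^(0.03t).
e^((0.21 − 0.03)t) = 1.57×10^7/427000 → e^(0.18·t) = 36.768.
0.18·t = ln(36.768) = 3.6046, so t = 3.6046/0.18 = 20.026.

20.03 days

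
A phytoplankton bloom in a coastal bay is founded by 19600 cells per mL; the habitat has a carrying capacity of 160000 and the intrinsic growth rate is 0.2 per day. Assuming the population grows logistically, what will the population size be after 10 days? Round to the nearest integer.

A = (K − N₀)/N₀ = (160000 − 19600)/19600 = 7.1633.
N(t) = K/(1 + A·e^(−rt)) = 160000/(1 + 7.1633×e^(−0.2×10)).
e^(−2) = 0.13534; denominator = 1 + 7.1633×0.13534 = 1.9694.
N = 160000/1.9694 = 81241.3.

81241 cells per mL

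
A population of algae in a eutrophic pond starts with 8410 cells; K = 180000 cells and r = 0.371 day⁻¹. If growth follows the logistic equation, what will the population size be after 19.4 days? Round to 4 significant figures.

177300 cells

A = (K − N₀)/N₀ = (180000 − 8410)/8410 = 20.403.
N(t) = K/(1 + A·e^(−rt)) = 180000/(1 + 20.403×e^(−0.371×19.4)).
e^(−7.197) = 0.00074853; denominator = 1 + 20.403×0.00074853 = 1.0153.
N = 180000/1.0153 = 177292.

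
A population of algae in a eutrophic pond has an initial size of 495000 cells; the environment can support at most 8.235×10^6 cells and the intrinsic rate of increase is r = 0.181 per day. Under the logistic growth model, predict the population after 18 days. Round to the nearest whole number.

5142193 cells

A = (K − N₀)/N₀ = (8.235×10^6 − 495000)/495000 = 15.636.
N(t) = K/(1 + A·e^(−rt)) = 8.235×10^6/(1 + 15.636×e^(−0.181×18)).
e^(−3.258) = 0.038465; denominator = 1 + 15.636×0.038465 = 1.6015.
N = 8.235×10^6/1.6015 = 5.142193×10^6.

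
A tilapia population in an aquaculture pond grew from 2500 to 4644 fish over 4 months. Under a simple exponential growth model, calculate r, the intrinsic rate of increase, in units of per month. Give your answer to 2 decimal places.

0.15 per month

From N(t) = N₀·e^(rt): e^(r·4) = 4644/2500 = 1.8576.
r·4 = ln(1.8576) = 0.61929, so r = 0.61929/4 = 0.15482.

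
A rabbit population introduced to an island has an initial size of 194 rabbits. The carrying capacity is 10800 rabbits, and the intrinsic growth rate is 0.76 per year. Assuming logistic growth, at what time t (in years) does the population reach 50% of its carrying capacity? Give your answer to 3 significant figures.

A = (K − N₀)/N₀ = (10800 − 194)/194 = 54.67.
Solve 10800/(1 + 54.67·e^(−0.76t)) = 5400: 1 + 54.67·e^(−0.76t) = 2, so e^(−0.76t) = 0.0182915.
−0.76·t = ln(0.0182915) = -4.0013, so t = 4.0013/0.76 = 5.2649.

5.26 years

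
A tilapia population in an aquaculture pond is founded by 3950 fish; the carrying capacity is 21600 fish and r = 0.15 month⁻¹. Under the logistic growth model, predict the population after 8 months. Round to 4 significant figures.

9208 fish

A = (K − N₀)/N₀ = (21600 − 3950)/3950 = 4.4684.
N(t) = K/(1 + A·e^(−rt)) = 21600/(1 + 4.4684×e^(−0.15×8)).
e^(−1.2) = 0.30119; denominator = 1 + 4.4684×0.30119 = 2.3458.
N = 21600/2.3458 = 9207.78.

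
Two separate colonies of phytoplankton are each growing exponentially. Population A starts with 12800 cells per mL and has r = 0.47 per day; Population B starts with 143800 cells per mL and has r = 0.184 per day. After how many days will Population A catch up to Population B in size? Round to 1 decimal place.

8.5 days

Set 12800·e^(0.47t) = 143800·e^(0.184t).
e^((0.47 − 0.184)t) = 143800/12800 → e^(0.286·t) = 11.234.
0.286·t = ln(11.234) = 2.419, so t = 2.419/0.286 = 8.458.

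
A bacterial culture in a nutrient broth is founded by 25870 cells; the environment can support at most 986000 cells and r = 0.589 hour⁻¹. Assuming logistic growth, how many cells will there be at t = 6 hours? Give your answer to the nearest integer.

A = (K − N₀)/N₀ = (986000 − 25870)/25870 = 37.114.
N(t) = K/(1 + A·e^(−rt)) = 986000/(1 + 37.114×e^(−0.589×6)).
e^(−3.534) = 0.029188; denominator = 1 + 37.114×0.029188 = 2.0833.
N = 986000/2.0833 = 473294.

473294 cells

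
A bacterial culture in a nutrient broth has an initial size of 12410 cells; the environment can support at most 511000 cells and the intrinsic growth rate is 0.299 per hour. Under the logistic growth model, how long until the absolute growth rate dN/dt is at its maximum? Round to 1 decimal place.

12.4 hours

Logistic growth is fastest at N = K/2 = 255500.
A = (K − N₀)/N₀ = 40.176. Set K/(1 + A·e^(−rt)) = K/2 → A·e^(−rt) = 1.
e^(−0.299t) = 1/40.176 = 0.0248902, so t = ln(40.176)/0.299 = 3.6933/0.299 = 12.352.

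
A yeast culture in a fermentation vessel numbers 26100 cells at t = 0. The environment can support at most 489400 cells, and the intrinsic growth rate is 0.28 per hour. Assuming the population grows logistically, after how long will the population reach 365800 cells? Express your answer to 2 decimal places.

A = (K − N₀)/N₀ = (489400 − 26100)/26100 = 17.751.
Solve 489400/(1 + 17.751·e^(−0.28t)) = 365800: 1 + 17.751·e^(−0.28t) = 1.3379, so e^(−0.28t) = 0.019035.
−0.28·t = ln(0.019035) = -3.9615, so t = 3.9615/0.28 = 14.148.

14.15 hours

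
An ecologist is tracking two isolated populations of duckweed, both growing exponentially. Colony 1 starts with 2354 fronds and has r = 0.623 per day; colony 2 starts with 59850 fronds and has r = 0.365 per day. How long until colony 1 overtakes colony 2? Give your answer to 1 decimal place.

12.5 days

Set 2354·e^(0.623t) = 59850·e^(0.365t).
e^((0.623 − 0.365)t) = 59850/2354 → e^(0.258·t) = 25.425.
0.258·t = ln(25.425) = 3.2357, so t = 3.2357/0.258 = 12.542.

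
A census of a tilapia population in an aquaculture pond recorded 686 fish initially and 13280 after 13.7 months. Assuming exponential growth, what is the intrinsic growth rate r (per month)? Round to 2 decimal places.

From N(t) = N₀·e^(rt): e^(r·13.7) = 13280/686 = 19.359.
r·13.7 = ln(19.359) = 2.9631, so r = 2.9631/13.7 = 0.21629.

0.22 per month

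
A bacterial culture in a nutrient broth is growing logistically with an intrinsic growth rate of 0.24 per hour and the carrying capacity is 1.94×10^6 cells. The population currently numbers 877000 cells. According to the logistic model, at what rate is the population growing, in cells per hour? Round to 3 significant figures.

115000 cells per hour

dN/dt = rN(1 − N/K) = 0.24 × 877000 × (1 − 877000/1.94×10^6).
1 − 877000/1.94×10^6 = 0.54794; dN/dt = 0.24 × 877000 × 0.54794 = 1.1533×10^5.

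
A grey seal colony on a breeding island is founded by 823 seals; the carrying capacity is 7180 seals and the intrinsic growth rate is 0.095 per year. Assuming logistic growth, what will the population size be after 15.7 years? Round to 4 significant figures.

2622 seals

A = (K − N₀)/N₀ = (7180 − 823)/823 = 7.7242.
N(t) = K/(1 + A·e^(−rt)) = 7180/(1 + 7.7242×e^(−0.095×15.7)).
e^(−1.492) = 0.22503; denominator = 1 + 7.7242×0.22503 = 2.7382.
N = 7180/2.7382 = 2622.15.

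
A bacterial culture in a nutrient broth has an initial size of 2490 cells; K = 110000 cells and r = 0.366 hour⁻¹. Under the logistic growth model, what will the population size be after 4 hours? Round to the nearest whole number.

10012 cells

A = (K − N₀)/N₀ = (110000 − 2490)/2490 = 43.177.
N(t) = K/(1 + A·e^(−rt)) = 110000/(1 + 43.177×e^(−0.366×4)).
e^(−1.464) = 0.23131; denominator = 1 + 43.177×0.23131 = 10.987.
N = 110000/10.987 = 10011.7.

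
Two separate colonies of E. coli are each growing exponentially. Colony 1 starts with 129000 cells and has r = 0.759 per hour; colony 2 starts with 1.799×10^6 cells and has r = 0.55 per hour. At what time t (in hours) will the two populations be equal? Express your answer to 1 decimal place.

12.6 hours

Set 129000·e^(0.759t) = 1.799×10^6·e^(0.55t).
e^((0.759 − 0.55)t) = 1.799×10^6/129000 → e^(0.209·t) = 13.946.
0.209·t = ln(13.946) = 2.6352, so t = 2.6352/0.209 = 12.608.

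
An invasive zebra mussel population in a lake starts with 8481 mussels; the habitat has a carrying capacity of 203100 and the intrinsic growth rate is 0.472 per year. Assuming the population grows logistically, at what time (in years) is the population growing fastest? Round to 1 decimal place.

6.6 years

Logistic growth is fastest at N = K/2 = 101550.
A = (K − N₀)/N₀ = 22.948. Set K/(1 + A·e^(−rt)) = K/2 → A·e^(−rt) = 1.
e^(−0.472t) = 1/22.948 = 0.0435775, so t = ln(22.948)/0.472 = 3.1332/0.472 = 6.6382.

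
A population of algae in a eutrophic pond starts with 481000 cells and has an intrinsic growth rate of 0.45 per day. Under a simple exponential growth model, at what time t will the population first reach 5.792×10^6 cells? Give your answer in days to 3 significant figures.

5.53 days

Set N₀·e^(rt) = 5.792×10^6: e^(0.45·t) = 5.792×10^6/481000 = 12.042.
0.45·t = ln(12.042) = 2.4884, so t = 2.4884/0.45 = 5.5297.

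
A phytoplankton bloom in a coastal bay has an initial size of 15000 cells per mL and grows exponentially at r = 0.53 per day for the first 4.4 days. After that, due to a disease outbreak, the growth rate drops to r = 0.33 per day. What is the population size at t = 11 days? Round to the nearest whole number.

Phase 1: N(4.4) = 15000·e^(0.53×4.4) = 15000·e^2.332 = 154478.
Phase 2 runs for 11 − 4.4 = 6.6 days at r = 0.33.
N(11) = 154478·e^(0.33×6.6) = 154478·e^2.178 = 1.363827×10^6.

1363827 cells per mL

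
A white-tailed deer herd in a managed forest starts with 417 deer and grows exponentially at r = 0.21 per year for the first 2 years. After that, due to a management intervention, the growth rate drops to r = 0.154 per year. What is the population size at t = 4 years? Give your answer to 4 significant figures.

Phase 1: N(2) = 417·e^(0.21×2) = 417·e^0.42 = 634.658.
Phase 2 runs for 4 − 2 = 2 years at r = 0.154.
N(4) = 634.658·e^(0.154×2) = 634.658·e^0.308 = 863.58.

863.6 deer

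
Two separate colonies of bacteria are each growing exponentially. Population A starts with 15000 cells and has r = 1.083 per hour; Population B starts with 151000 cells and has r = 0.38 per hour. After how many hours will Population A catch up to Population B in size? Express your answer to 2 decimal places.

Set 15000·e^(1.083t) = 151000·e^(0.38t).
e^((1.083 − 0.38)t) = 151000/15000 → e^(0.703·t) = 10.067.
0.703·t = ln(10.067) = 2.3092, so t = 2.3092/0.703 = 3.2848.

3.28 hours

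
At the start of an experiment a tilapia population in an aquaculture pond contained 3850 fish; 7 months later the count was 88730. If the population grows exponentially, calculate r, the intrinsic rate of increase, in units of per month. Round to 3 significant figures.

0.448 per month

From N(t) = N₀·e^(rt): e^(r·7) = 88730/3850 = 23.047.
r·7 = ln(23.047) = 3.1375, so r = 3.1375/7 = 0.44822.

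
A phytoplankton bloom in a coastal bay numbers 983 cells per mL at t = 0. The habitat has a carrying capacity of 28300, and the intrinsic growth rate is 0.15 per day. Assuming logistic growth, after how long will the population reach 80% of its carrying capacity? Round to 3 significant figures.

31.4 days

A = (K − N₀)/N₀ = (28300 − 983)/983 = 27.789.
Solve 28300/(1 + 27.789·e^(−0.15t)) = 22640: 1 + 27.789·e^(−0.15t) = 1.25, so e^(−0.15t) = 0.00899623.
−0.15·t = ln(0.00899623) = -4.7109, so t = 4.7109/0.15 = 31.406.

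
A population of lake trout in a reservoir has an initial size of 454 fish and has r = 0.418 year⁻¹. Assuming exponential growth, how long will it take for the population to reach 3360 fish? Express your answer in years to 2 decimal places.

Set N₀·e^(rt) = 3360: e^(0.418·t) = 3360/454 = 7.4009.
0.418·t = ln(7.4009) = 2.0016, so t = 2.0016/0.418 = 4.7885.

4.79 years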